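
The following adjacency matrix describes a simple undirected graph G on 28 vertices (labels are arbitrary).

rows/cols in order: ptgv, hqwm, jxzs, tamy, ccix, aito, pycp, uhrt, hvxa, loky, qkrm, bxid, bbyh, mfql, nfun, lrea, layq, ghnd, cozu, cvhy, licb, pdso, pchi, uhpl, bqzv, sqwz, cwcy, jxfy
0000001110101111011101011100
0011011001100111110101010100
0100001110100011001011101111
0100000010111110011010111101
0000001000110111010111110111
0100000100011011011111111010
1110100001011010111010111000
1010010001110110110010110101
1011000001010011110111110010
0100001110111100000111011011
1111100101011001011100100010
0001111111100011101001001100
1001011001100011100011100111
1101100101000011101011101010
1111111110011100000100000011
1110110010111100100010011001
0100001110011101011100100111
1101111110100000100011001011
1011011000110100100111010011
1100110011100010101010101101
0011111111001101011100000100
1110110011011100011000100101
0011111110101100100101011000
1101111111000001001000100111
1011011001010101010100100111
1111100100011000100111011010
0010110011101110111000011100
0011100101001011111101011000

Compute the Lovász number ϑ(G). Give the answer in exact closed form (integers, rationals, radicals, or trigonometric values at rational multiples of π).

deg(cvhy) = 15; N(cvhy) = {ptgv, hqwm, ccix, aito, hvxa, loky, qkrm, nfun, layq, cozu, licb, pchi, bqzv, sqwz, jxfy}.
deg(cwcy) = 15; N(cwcy) = {jxzs, ccix, aito, hvxa, loky, qkrm, bbyh, mfql, nfun, layq, ghnd, cozu, uhpl, bqzv, sqwz}.
N(bqzv) = {ptgv, jxzs, tamy, aito, pycp, loky, bxid, mfql, lrea, ghnd, cvhy, pchi, sqwz, cwcy, jxfy}, |N(bqzv)| = 15.
Vertex jxfy has 15 neighbors: jxzs, tamy, ccix, uhrt, loky, bbyh, nfun, lrea, layq, ghnd, cozu, cvhy, pdso, uhpl, bqzv.
deg(v) = 15 for all v (|V|=28); Kneser K(8,2) on C(8,2)=28 vertices.
A has 3 distinct eigenvalues ≈ [15.0, 1.0, -5.0].
With N=28: ϑ(G) = 28·(-1*(-5))/(15−(-5)) = 7.
= 7.000000… (decimal).

7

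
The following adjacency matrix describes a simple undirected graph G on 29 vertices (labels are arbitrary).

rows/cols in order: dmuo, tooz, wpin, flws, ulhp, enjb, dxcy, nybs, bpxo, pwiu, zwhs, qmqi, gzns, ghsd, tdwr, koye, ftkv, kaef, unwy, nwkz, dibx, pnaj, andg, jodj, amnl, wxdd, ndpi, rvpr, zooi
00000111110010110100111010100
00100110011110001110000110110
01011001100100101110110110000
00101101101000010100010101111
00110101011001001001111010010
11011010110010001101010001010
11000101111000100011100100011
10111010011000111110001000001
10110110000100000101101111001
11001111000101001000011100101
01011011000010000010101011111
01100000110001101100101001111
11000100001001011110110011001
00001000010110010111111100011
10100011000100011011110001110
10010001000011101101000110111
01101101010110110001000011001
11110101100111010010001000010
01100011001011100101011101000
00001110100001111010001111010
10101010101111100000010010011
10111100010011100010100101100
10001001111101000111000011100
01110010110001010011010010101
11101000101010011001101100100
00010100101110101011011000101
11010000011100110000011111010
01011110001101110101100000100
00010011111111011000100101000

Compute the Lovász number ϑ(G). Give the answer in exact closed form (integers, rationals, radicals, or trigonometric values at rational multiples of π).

sqrt(29)

N(ftkv) = {tooz, wpin, ulhp, enjb, nybs, pwiu, qmqi, gzns, tdwr, koye, nwkz, amnl, wxdd, zooi}, |N(ftkv)| = 14.
Vertex tooz has 14 neighbors: wpin, enjb, dxcy, pwiu, zwhs, qmqi, gzns, ftkv, kaef, unwy, jodj, amnl, ndpi, rvpr.
deg(bpxo) = 14; N(bpxo) = {dmuo, wpin, flws, enjb, dxcy, qmqi, kaef, nwkz, dibx, andg, jodj, amnl, wxdd, zooi}.
N(qmqi) = {tooz, wpin, bpxo, pwiu, ghsd, tdwr, ftkv, kaef, dibx, andg, wxdd, ndpi, rvpr, zooi}, |N(qmqi)| = 14.
Every vertex has degree 14 (N=29); SR(29,14,6,7) — a Paley graph.
A has 3 distinct eigenvalues ≈ [14.0, 2.192582, -3.192582].
ϑ = −N·λ_min/(λ_max−λ_min) = −29·(-sqrt(29)/2 - 1/2)/(14−(-sqrt(29)/2 - 1/2)) = sqrt(29).
ϑ(G) ≈ 5.385165.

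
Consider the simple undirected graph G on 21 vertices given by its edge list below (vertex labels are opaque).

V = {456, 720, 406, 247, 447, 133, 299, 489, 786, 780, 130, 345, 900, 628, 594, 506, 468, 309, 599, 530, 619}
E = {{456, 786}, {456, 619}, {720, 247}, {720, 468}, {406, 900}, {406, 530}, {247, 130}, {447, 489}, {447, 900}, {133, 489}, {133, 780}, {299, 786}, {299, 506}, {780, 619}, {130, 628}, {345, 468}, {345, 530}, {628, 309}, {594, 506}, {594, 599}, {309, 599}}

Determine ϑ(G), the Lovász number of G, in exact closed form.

N(628) = {130, 309}, |N(628)| = 2.
Vertex 489 has 2 neighbors: 447, 133.
deg(619) = 2; N(619) = {456, 780}.
N(406) = {900, 530}, |N(406)| = 2.
Regular of degree 2 on 21 vertices: a single 21-cycle (edge-transitive).
spec(A) ≈ [2.0, 1.9111, 1.6525, 1.247, 0.7307, 0.1495, -0.445, -1.0, -1.4661, -1.8019, -1.9777] (distinct, 4 d.p.).
With N=21: ϑ(G) = 21·(-(-1)*2*cos(pi/21))/(2−(-2*cos(pi/21))) = 21*cos(pi/21)/(cos(pi/21) + 1).
ϑ(G) ≈ 10.44103253.
α=10, χ(Ḡ)=11; ϑ=21*cos(pi/21)/(cos(pi/21) + 1) lies between (both strict).

21*cos(pi/21)/(cos(pi/21) + 1)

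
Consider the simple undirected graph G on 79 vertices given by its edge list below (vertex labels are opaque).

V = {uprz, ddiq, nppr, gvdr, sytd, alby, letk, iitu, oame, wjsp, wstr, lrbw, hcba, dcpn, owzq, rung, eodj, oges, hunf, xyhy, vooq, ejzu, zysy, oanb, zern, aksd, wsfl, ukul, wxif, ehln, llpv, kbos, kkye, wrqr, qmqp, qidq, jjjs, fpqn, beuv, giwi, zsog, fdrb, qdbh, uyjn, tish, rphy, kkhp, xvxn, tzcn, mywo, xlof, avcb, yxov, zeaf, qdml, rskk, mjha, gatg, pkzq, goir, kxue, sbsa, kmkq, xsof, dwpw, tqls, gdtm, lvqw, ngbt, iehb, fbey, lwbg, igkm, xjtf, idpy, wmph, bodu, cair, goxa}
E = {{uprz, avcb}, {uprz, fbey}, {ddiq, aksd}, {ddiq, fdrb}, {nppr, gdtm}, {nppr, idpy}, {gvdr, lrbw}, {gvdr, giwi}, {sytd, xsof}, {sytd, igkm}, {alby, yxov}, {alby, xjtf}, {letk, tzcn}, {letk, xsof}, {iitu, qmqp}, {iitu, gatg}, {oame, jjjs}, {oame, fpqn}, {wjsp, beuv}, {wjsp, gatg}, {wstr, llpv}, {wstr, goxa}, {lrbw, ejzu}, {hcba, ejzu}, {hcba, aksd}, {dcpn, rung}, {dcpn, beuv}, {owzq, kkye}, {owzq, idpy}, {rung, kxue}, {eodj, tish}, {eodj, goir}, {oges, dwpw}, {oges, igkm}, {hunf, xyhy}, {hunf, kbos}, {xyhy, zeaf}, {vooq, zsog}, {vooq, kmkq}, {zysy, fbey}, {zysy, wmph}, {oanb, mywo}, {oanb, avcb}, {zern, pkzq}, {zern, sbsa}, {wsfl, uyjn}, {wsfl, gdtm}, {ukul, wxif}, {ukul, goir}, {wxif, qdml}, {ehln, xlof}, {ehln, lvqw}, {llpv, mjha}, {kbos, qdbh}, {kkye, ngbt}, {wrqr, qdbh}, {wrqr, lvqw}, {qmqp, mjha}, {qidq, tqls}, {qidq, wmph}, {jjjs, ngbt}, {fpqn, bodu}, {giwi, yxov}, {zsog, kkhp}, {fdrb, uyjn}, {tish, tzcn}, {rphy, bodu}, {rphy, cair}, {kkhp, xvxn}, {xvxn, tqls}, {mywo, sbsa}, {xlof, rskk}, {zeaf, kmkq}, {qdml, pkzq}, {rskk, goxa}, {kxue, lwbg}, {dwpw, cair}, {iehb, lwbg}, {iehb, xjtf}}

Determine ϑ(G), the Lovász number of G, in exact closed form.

deg(iitu) = 2; N(iitu) = {qmqp, gatg}.
N(oges) = {dwpw, igkm}, |N(oges)| = 2.
Vertex owzq has 2 neighbors: kkye, idpy.
N(eodj) = {tish, goir}, |N(eodj)| = 2.
deg(v) = 2 for all v (|V|=79); a single 79-cycle (edge-transitive).
A has 40 distinct eigenvalues ≈ [2.0, 1.994, 1.975, 1.943, 1.9, 1.844, 1.777, 1.698, 1.609, 1.509, 1.4, 1.282, 1.156, 1.023, 0.883, 0.738, 0.588, 0.434, 0.277, 0.119, -0.04, -0.199, -0.356, -0.511, -0.663, -0.811, -0.954, -1.09, -1.22, -1.342, -1.456, -1.56, -1.655, -1.739, -1.812, -1.873, -1.923, -1.961, -1.986, -1.998].
−79·(-2*cos(pi/79)) / ((2)−(-2*cos(pi/79))) = 79*cos(pi/79)/(cos(pi/79) + 1) = ϑ(G).
= 39.4844… (decimal).
39 ≤ 79*cos(pi/79)/(cos(pi/79) + 1) ≤ 40: both strict.

79*cos(pi/79)/(cos(pi/79) + 1)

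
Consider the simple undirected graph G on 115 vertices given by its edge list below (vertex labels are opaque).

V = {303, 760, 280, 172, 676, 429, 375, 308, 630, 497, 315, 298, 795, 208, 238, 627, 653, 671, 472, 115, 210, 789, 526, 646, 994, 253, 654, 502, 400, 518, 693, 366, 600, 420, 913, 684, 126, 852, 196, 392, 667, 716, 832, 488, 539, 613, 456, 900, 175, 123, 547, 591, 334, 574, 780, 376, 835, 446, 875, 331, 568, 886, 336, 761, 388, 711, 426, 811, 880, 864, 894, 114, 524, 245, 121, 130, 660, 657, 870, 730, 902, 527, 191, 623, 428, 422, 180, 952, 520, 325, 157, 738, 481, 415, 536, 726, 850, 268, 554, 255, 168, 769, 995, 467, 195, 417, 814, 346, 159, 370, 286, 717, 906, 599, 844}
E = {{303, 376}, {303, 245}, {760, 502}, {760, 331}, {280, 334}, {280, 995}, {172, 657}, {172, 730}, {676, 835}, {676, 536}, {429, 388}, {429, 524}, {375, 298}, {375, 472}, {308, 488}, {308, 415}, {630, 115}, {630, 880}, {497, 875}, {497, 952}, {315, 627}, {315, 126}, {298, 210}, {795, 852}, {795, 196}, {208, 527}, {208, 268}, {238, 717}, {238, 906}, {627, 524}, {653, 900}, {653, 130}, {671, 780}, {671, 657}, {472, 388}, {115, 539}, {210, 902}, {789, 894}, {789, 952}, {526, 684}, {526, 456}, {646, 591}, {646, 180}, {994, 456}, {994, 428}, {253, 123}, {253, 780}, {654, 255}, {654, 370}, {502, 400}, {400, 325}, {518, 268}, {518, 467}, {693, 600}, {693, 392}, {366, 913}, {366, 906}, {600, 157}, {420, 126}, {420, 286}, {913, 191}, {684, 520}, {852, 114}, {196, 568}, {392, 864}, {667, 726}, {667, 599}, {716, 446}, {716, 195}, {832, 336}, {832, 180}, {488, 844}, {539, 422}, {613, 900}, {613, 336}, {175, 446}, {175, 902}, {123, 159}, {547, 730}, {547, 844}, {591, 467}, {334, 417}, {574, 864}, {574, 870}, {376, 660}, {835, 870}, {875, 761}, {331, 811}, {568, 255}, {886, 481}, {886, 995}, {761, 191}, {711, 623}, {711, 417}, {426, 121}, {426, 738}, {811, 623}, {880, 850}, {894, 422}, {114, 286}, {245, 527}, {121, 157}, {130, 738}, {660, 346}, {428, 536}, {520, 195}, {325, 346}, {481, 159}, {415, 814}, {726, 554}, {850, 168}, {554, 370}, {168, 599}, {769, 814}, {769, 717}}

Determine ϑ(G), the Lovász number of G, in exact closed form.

115*cos(pi/115)/(cos(pi/115) + 1)

N(420) = {126, 286}, |N(420)| = 2.
Vertex 467 has 2 neighbors: 518, 591.
deg(760) = 2; N(760) = {502, 331}.
N(814) = {415, 769}, |N(814)| = 2.
2-regular, N=115; the odd cycle C_{115}.
The 58 distinct eigenvalues: [2.0, 1.997016, 1.988071, 1.973194, 1.952428, 1.925835, 1.893494, 1.855503, 1.811974, 1.763037, 1.708839, 1.649541, 1.58532, 1.516368, 1.44289, 1.365106, 1.283249, 1.197561, 1.1083, 1.01573, 0.92013, 0.821784, 0.720985, 0.618034, 0.513239, 0.406912, 0.299371, 0.190936, 0.081932, -0.027317, -0.136485, -0.245245, -0.353273, -0.460247, -0.565848, -0.669759, -0.771672, -0.871282, -0.968292, -1.062411, -1.153361, -1.240868, -1.324672, -1.404522, -1.480181, -1.551423, -1.618034, -1.679817, -1.736586, -1.788173, -1.834423, -1.875198, -1.910377, -1.939855, -1.963543, -1.981372, -1.993287, -1.999254].
With N=115: ϑ(G) = 115·(-(-1)*2*cos(pi/115))/(2−(-2*cos(pi/115))) = 115*cos(pi/115)/(cos(pi/115) + 1).
= 57.4893… (decimal).
57 ≤ 115*cos(pi/115)/(cos(pi/115) + 1) ≤ 58: both strict.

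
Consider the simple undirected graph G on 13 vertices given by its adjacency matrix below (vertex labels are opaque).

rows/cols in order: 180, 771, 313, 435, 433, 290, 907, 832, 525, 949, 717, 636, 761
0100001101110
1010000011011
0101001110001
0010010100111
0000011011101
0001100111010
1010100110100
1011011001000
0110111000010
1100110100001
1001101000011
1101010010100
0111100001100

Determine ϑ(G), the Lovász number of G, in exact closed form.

sqrt(13)

Vertex 761 has 6 neighbors: 771, 313, 435, 433, 949, 717.
N(949) = {180, 771, 433, 290, 832, 761}, |N(949)| = 6.
N(832) = {180, 313, 435, 290, 907, 949}, |N(832)| = 6.
deg(907) = 6; N(907) = {180, 313, 433, 832, 525, 717}.
13-vertex 6-regular graph: Paley(13): SR with (k,λ,μ)=(6,2,3).
spec(A) ≈ [6.0, 1.303, -2.303] (distinct, 3 d.p.).
Lovász: ϑ = −13(-sqrt(13)/2 - 1/2)/(6+-(-sqrt(13)/2 - 1/2)) = sqrt(13).
≈ 3.6056 (to 4 d.p.).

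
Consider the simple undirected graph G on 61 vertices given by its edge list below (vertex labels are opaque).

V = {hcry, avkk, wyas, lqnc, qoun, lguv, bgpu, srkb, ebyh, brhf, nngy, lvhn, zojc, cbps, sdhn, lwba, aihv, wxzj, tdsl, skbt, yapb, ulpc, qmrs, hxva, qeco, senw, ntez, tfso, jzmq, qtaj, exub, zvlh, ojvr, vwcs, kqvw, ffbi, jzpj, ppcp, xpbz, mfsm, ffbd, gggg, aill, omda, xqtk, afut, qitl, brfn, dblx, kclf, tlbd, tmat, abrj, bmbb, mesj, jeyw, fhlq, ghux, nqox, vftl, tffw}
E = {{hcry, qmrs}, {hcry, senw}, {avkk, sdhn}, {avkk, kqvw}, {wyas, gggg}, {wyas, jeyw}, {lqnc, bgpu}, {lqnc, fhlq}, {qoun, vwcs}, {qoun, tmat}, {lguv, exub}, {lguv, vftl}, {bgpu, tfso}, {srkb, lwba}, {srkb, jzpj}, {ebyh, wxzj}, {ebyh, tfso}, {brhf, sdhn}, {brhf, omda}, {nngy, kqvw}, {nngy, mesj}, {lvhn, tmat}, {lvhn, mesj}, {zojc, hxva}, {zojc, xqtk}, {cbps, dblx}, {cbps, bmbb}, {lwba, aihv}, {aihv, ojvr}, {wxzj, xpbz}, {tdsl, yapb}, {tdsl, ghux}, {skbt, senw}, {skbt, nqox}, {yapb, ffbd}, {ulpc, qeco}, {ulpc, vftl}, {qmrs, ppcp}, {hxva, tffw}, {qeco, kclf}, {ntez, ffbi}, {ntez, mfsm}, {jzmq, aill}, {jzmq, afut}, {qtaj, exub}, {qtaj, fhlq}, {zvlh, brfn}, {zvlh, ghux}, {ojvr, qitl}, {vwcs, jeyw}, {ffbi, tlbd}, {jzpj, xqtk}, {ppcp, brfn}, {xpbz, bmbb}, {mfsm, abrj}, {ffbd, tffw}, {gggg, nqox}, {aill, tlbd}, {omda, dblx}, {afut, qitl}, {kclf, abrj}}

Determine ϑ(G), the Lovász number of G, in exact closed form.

Vertex srkb has 2 neighbors: lwba, jzpj.
deg(mfsm) = 2; N(mfsm) = {ntez, abrj}.
N(qeco) = {ulpc, kclf}, |N(qeco)| = 2.
N(qtaj) = {exub, fhlq}, |N(qtaj)| = 2.
Regular of degree 2 on 61 vertices: connected 2-regular on 61 ⇒ C_{61}.
spec(A) ≈ [2.0, 1.9894, 1.957711, 1.905271, 1.832634, 1.74057, 1.630057, 1.502264, 1.358547, 1.200429, 1.029586, 0.847829, 0.657085, 0.459375, 0.256797, 0.051496, -0.154351, -0.358562, -0.558971, -0.753456, -0.939953, -1.116487, -1.281186, -1.432304, -1.56824, -1.687551, -1.788974, -1.871434, -1.934055, -1.976176, -1.997348] (distinct, 6 d.p.).
ϑ = −N·λ_min/(λ_max−λ_min) = −61·(-2*cos(pi/61))/(2−(-2*cos(pi/61))) = 61*cos(pi/61)/(cos(pi/61) + 1).
ϑ(G) ≈ 30.479766457.
Sandwich: α(G)=30 ≤ ϑ(G)=61*cos(pi/61)/(cos(pi/61) + 1) ≤ χ(Ḡ)=31 (both strict).

61*cos(pi/61)/(cos(pi/61) + 1)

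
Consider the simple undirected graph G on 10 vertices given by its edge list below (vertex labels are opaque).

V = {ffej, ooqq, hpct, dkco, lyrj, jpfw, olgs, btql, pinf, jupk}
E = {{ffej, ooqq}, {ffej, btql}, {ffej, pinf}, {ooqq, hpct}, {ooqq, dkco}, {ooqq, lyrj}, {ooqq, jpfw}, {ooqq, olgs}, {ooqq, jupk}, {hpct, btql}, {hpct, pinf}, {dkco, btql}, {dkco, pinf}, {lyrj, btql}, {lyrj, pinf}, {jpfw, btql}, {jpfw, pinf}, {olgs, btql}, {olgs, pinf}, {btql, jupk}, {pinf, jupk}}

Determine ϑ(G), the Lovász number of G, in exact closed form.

7

deg(btql) = 7; N(btql) = {ffej, hpct, dkco, lyrj, jpfw, olgs, jupk}.
deg(jupk) = 3; N(jupk) = {ooqq, btql, pinf}.
N(ffej) = {ooqq, btql, pinf}, |N(ffej)| = 3.
N(ooqq) = {ffej, hpct, dkco, lyrj, jpfw, olgs, jupk}, |N(ooqq)| = 7.
K_{7,3} (perfect); ϑ(G) = α(G) = max{7,3} = 7.
≈ 7.00000 (to 5 d.p.).
7 ≤ 7 ≤ 7: collapsed.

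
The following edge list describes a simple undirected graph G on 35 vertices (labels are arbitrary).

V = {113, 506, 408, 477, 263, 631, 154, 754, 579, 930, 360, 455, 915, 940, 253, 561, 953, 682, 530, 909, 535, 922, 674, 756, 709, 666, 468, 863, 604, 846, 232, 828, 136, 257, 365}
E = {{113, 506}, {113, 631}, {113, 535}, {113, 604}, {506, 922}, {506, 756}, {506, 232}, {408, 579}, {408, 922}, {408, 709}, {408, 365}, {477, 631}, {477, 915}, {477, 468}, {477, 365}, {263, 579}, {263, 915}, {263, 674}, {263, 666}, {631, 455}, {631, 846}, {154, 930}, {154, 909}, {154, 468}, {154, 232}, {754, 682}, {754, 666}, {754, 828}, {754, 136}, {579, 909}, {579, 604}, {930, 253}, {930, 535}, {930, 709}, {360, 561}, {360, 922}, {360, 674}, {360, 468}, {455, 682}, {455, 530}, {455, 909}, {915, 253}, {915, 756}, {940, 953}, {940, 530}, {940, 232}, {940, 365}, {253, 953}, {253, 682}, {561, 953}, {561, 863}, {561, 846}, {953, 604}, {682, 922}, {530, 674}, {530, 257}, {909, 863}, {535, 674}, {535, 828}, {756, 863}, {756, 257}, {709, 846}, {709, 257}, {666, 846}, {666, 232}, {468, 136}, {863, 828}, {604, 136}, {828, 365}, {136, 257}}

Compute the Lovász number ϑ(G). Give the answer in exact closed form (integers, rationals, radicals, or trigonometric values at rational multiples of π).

deg(360) = 4; N(360) = {561, 922, 674, 468}.
deg(365) = 4; N(365) = {408, 477, 940, 828}.
Vertex 940 has 4 neighbors: 953, 530, 232, 365.
deg(253) = 4; N(253) = {930, 915, 953, 682}.
Regular of degree 4 on 35 vertices: this is K(7,3), the Kneser graph.
spec(A) ≈ [4.0, 2.0, -1.0, -3.0] (distinct, 6 d.p.).
−35·(-3) / ((4)−(-3)) = 15 = ϑ(G).
Numerically 15.0000.

15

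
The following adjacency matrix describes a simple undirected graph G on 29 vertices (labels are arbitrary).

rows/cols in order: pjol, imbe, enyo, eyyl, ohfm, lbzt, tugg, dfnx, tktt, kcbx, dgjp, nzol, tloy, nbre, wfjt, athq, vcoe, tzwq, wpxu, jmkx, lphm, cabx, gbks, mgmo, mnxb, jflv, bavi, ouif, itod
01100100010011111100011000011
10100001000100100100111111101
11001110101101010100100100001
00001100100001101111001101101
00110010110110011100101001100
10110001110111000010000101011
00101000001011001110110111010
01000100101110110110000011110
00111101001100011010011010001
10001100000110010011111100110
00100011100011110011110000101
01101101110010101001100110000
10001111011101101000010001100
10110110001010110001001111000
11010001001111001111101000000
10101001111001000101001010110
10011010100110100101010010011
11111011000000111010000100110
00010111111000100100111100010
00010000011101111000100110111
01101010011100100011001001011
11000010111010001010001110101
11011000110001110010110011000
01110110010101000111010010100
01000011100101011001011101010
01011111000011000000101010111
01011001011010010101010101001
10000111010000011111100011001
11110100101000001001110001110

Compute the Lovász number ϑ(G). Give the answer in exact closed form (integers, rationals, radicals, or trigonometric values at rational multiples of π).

Vertex mnxb has 14 neighbors: imbe, tugg, dfnx, tktt, nzol, nbre, athq, vcoe, jmkx, cabx, gbks, mgmo, jflv, ouif.
deg(nzol) = 14; N(nzol) = {imbe, enyo, ohfm, lbzt, dfnx, tktt, kcbx, tloy, wfjt, vcoe, jmkx, lphm, mgmo, mnxb}.
N(athq) = {pjol, enyo, ohfm, dfnx, tktt, kcbx, dgjp, nbre, tzwq, jmkx, gbks, mnxb, bavi, ouif}, |N(athq)| = 14.
Vertex tzwq has 14 neighbors: pjol, imbe, enyo, eyyl, ohfm, tugg, dfnx, wfjt, athq, vcoe, wpxu, mgmo, bavi, ouif.
G on 29 vertices is 14-regular; strongly regular (29,14,6,7).
The 3 distinct eigenvalues: [14.0, 2.19258, -3.19258].
λ_max=14, λ_min=-sqrt(29)/2 - 1/2; ϑ = −29·λ_min/(λ_max−λ_min) = sqrt(29).
= 5.385165… (decimal).

sqrt(29)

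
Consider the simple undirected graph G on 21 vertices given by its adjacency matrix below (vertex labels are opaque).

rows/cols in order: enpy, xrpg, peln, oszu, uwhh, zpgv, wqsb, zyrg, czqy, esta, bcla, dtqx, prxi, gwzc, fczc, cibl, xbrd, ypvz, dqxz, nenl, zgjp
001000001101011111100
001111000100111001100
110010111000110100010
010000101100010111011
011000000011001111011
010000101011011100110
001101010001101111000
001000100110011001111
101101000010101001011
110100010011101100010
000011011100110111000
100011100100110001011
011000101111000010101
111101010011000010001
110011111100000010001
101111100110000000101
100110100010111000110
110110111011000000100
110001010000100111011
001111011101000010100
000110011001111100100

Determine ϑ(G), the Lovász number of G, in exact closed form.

Vertex prxi has 10 neighbors: xrpg, peln, wqsb, czqy, esta, bcla, dtqx, xbrd, dqxz, zgjp.
N(xbrd) = {enpy, oszu, uwhh, wqsb, bcla, prxi, gwzc, fczc, dqxz, nenl}, |N(xbrd)| = 10.
Vertex peln has 10 neighbors: enpy, xrpg, uwhh, wqsb, zyrg, czqy, prxi, gwzc, cibl, nenl.
deg(nenl) = 10; N(nenl) = {peln, oszu, uwhh, zpgv, zyrg, czqy, esta, dtqx, xbrd, dqxz}.
21-vertex 10-regular graph: this is K(7,2), the Kneser graph.
The 3 distinct eigenvalues: [10.0, 1.0, -4.0].
Lovász (edge-transitive): ϑ = −21·(-4)/((10)−(-4)) = 6.
= 6.00000… (decimal).

6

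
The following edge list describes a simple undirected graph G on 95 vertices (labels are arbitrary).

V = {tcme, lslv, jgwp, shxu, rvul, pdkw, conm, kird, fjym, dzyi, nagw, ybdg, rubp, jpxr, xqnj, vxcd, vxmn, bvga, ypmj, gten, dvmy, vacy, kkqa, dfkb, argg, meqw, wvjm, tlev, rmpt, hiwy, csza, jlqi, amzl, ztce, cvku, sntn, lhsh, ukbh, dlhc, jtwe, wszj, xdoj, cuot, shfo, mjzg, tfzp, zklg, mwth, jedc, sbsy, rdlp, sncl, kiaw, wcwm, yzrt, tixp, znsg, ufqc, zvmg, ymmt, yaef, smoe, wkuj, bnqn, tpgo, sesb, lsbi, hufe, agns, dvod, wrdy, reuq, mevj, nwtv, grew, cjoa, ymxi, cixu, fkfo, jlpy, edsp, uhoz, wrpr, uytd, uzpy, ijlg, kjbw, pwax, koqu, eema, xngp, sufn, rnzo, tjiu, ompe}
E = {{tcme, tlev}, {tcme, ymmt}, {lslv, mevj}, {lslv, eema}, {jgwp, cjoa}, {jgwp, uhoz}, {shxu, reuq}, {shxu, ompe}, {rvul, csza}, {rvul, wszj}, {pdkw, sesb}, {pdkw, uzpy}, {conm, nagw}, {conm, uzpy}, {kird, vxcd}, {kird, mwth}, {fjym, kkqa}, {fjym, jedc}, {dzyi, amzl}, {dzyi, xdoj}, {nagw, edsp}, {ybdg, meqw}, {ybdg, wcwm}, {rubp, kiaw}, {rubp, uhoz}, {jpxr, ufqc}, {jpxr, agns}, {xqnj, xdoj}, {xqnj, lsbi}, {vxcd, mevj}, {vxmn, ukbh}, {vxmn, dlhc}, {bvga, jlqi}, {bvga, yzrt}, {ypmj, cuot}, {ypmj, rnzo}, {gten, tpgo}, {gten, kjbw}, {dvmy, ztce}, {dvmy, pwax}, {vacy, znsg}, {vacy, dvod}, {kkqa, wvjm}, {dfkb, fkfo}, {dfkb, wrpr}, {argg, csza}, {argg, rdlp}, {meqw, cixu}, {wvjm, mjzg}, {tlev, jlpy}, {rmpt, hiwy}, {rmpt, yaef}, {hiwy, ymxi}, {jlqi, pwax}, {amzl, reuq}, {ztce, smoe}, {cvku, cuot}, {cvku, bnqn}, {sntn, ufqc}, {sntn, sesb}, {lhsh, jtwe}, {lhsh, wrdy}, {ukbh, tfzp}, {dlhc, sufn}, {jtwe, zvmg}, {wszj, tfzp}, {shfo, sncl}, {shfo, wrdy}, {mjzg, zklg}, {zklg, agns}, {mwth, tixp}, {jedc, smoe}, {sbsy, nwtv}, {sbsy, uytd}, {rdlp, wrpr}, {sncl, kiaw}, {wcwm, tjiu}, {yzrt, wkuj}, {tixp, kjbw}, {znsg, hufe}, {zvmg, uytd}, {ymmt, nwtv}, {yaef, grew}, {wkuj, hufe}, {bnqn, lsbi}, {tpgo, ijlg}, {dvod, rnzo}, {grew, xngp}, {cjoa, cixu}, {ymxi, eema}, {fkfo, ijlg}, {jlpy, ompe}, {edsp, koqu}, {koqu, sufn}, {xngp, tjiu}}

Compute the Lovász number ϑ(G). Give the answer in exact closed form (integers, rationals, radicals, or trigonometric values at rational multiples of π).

Vertex mwth has 2 neighbors: kird, tixp.
Vertex tlev has 2 neighbors: tcme, jlpy.
N(rubp) = {kiaw, uhoz}, |N(rubp)| = 2.
Vertex kkqa has 2 neighbors: fjym, wvjm.
Regular of degree 2 on 95 vertices: the odd cycle C_{95}.
spec(A) ≈ [2.0, 1.996, 1.983, 1.961, 1.93, 1.892, 1.845, 1.789, 1.727, 1.656, 1.578, 1.494, 1.402, 1.305, 1.202, 1.094, 0.981, 0.864, 0.742, 0.618, 0.491, 0.362, 0.231, 0.099, -0.033, -0.165, -0.297, -0.427, -0.555, -0.681, -0.803, -0.923, -1.038, -1.149, -1.254, -1.355, -1.449, -1.537, -1.618, -1.692, -1.759, -1.818, -1.869, -1.912, -1.947, -1.973, -1.99, -1.999] (distinct, 3 d.p.).
Lovász (edge-transitive): ϑ = −95·(-2*cos(pi/95))/((2)−(-2*cos(pi/95))) = 95*cos(pi/95)/(cos(pi/95) + 1).
Numerically 47.487011.
α=47, χ(Ḡ)=48; ϑ=95*cos(pi/95)/(cos(pi/95) + 1) lies between (both strict).

95*cos(pi/95)/(cos(pi/95) + 1)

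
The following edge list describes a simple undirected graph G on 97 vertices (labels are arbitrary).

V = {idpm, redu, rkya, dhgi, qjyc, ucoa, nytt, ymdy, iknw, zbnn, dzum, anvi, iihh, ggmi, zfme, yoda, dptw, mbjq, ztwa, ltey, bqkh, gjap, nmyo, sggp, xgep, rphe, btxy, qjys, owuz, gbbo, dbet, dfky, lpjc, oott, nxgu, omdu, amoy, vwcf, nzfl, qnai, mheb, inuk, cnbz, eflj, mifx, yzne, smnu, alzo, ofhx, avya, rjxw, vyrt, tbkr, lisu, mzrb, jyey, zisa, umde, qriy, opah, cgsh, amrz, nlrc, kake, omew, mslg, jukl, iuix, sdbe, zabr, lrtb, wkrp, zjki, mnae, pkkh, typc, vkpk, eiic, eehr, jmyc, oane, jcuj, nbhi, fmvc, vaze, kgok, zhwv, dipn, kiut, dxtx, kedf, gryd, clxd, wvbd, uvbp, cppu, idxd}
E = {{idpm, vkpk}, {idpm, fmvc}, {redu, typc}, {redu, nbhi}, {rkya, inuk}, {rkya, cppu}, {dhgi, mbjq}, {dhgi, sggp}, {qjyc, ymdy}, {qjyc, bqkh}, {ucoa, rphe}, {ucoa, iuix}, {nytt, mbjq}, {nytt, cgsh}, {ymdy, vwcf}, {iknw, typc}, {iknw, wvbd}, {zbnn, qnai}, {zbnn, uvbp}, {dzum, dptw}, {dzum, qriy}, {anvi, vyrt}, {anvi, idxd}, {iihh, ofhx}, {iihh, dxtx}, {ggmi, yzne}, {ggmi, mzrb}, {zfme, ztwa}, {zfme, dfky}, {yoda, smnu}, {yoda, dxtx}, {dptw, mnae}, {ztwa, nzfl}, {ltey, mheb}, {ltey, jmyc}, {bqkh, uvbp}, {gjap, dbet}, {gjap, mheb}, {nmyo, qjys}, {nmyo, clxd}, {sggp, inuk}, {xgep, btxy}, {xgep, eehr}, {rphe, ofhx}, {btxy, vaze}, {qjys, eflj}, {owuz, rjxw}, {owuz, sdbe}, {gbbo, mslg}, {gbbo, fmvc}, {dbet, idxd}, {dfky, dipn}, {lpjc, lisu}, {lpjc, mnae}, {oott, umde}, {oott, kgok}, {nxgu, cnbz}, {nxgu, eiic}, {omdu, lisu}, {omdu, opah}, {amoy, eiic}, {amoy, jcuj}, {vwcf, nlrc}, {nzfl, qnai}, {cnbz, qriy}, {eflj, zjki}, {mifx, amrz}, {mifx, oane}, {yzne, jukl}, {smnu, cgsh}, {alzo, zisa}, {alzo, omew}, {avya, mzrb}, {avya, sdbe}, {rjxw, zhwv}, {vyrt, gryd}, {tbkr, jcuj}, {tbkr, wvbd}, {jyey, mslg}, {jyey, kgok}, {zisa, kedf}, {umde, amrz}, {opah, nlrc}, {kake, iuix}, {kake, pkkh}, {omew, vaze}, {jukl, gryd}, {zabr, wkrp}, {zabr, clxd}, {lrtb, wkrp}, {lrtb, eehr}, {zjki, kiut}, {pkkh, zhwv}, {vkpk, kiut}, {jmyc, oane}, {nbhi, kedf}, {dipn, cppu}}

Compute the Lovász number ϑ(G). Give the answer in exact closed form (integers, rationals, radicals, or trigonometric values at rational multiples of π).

Vertex jukl has 2 neighbors: yzne, gryd.
N(iihh) = {ofhx, dxtx}, |N(iihh)| = 2.
N(vkpk) = {idpm, kiut}, |N(vkpk)| = 2.
deg(idxd) = 2; N(idxd) = {anvi, dbet}.
Every vertex has degree 2 (N=97); the odd cycle C_{97}.
A has 49 distinct eigenvalues ≈ [2.0, 1.996, 1.983, 1.962, 1.933, 1.896, 1.851, 1.798, 1.737, 1.67, 1.595, 1.513, 1.426, 1.332, 1.232, 1.128, 1.019, 0.905, 0.788, 0.667, 0.544, 0.418, 0.29, 0.162, 0.032, -0.097, -0.226, -0.354, -0.481, -0.606, -0.728, -0.847, -0.962, -1.074, -1.181, -1.283, -1.379, -1.47, -1.555, -1.633, -1.704, -1.769, -1.825, -1.874, -1.916, -1.949, -1.974, -1.991, -1.999].
Lovász (edge-transitive): ϑ = −97·(-2*cos(pi/97))/((2)−(-2*cos(pi/97))) = 97*cos(pi/97)/(cos(pi/97) + 1).
ϑ(G) ≈ 48.48727921.
Check 48 ≤ 97*cos(pi/97)/(cos(pi/97) + 1) ≤ 49: both strict.

97*cos(pi/97)/(cos(pi/97) + 1)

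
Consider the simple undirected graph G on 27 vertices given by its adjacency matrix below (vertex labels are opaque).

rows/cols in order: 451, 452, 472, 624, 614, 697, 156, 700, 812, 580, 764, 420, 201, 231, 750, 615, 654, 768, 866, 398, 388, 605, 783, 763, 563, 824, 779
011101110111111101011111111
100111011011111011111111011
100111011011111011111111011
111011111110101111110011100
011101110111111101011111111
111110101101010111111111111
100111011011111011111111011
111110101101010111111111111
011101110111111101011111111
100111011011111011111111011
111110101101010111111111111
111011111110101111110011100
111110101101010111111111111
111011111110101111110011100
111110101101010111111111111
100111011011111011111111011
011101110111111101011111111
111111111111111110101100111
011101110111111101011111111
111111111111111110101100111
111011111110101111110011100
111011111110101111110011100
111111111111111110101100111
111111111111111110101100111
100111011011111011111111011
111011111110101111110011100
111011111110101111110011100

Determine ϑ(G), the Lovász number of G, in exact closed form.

deg(779) = 20; N(779) = {451, 452, 472, 614, 697, 156, 700, 812, 580, 764, 201, 750, 615, 654, 768, 866, 398, 783, 763, 563}.
Vertex 472 has 21 neighbors: 451, 624, 614, 697, 700, 812, 764, 420, 201, 231, 750, 654, 768, 866, 398, 388, 605, 783, 763, 824, 779.
deg(615) = 21; N(615) = {451, 624, 614, 697, 700, 812, 764, 420, 201, 231, 750, 654, 768, 866, 398, 388, 605, 783, 763, 824, 779}.
N(388) = {451, 452, 472, 614, 697, 156, 700, 812, 580, 764, 201, 750, 615, 654, 768, 866, 398, 783, 763, 563}, |N(388)| = 20.
K_{7,6,5,5,4} (perfect); ϑ(G) = α(G) = max{7,6,5,5,4} = 7.
ϑ(G) ≈ 7.00000000.
Check 7 ≤ 7 ≤ 7: collapsed.

7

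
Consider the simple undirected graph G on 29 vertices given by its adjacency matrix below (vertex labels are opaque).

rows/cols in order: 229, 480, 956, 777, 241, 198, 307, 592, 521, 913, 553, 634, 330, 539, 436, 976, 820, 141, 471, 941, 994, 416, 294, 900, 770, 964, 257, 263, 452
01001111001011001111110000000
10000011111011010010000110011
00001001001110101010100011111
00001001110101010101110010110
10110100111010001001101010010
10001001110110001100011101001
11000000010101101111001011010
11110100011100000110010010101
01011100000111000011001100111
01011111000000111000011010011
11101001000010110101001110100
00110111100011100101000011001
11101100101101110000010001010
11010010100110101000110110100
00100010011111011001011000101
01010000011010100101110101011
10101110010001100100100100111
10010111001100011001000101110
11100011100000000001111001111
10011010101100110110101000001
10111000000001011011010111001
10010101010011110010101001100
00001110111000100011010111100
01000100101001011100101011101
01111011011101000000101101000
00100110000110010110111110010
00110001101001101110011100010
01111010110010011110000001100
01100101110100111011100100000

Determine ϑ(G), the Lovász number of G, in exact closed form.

sqrt(29)

Vertex 592 has 14 neighbors: 229, 480, 956, 777, 198, 913, 553, 634, 141, 471, 416, 770, 257, 452.
deg(539) = 14; N(539) = {229, 480, 777, 307, 521, 634, 330, 436, 820, 994, 416, 900, 770, 257}.
Vertex 307 has 14 neighbors: 229, 480, 913, 634, 539, 436, 820, 141, 471, 941, 294, 770, 964, 263.
Vertex 634 has 14 neighbors: 956, 777, 198, 307, 592, 521, 330, 539, 436, 141, 941, 770, 964, 452.
14-regular, N=29; Paley(29): SR with (k,λ,μ)=(14,6,7).
A has 3 distinct eigenvalues ≈ [14.0, 2.193, -3.193].
With N=29: ϑ(G) = 29·(-(-sqrt(29)/2 - 1/2))/(14−(-sqrt(29)/2 - 1/2)) = sqrt(29).
ϑ(G) ≈ 5.3851648.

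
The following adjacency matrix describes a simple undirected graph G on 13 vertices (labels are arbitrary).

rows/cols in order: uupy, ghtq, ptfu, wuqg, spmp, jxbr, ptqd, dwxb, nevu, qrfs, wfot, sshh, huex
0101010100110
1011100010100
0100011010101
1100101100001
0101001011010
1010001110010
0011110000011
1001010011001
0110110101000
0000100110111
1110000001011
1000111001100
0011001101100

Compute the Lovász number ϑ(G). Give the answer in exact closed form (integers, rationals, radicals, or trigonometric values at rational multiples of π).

sqrt(13)

deg(jxbr) = 6; N(jxbr) = {uupy, ptfu, ptqd, dwxb, nevu, sshh}.
N(dwxb) = {uupy, wuqg, jxbr, nevu, qrfs, huex}, |N(dwxb)| = 6.
N(wfot) = {uupy, ghtq, ptfu, qrfs, sshh, huex}, |N(wfot)| = 6.
deg(qrfs) = 6; N(qrfs) = {spmp, dwxb, nevu, wfot, sshh, huex}.
Regular of degree 6 on 13 vertices: SR(13,6,2,3) — a Paley graph.
A has 3 distinct eigenvalues ≈ [6.0, 1.303, -2.303].
Lovász (edge-transitive): ϑ = −13·(-sqrt(13)/2 - 1/2)/((6)−(-sqrt(13)/2 - 1/2)) = sqrt(13).
= 3.60555… (decimal).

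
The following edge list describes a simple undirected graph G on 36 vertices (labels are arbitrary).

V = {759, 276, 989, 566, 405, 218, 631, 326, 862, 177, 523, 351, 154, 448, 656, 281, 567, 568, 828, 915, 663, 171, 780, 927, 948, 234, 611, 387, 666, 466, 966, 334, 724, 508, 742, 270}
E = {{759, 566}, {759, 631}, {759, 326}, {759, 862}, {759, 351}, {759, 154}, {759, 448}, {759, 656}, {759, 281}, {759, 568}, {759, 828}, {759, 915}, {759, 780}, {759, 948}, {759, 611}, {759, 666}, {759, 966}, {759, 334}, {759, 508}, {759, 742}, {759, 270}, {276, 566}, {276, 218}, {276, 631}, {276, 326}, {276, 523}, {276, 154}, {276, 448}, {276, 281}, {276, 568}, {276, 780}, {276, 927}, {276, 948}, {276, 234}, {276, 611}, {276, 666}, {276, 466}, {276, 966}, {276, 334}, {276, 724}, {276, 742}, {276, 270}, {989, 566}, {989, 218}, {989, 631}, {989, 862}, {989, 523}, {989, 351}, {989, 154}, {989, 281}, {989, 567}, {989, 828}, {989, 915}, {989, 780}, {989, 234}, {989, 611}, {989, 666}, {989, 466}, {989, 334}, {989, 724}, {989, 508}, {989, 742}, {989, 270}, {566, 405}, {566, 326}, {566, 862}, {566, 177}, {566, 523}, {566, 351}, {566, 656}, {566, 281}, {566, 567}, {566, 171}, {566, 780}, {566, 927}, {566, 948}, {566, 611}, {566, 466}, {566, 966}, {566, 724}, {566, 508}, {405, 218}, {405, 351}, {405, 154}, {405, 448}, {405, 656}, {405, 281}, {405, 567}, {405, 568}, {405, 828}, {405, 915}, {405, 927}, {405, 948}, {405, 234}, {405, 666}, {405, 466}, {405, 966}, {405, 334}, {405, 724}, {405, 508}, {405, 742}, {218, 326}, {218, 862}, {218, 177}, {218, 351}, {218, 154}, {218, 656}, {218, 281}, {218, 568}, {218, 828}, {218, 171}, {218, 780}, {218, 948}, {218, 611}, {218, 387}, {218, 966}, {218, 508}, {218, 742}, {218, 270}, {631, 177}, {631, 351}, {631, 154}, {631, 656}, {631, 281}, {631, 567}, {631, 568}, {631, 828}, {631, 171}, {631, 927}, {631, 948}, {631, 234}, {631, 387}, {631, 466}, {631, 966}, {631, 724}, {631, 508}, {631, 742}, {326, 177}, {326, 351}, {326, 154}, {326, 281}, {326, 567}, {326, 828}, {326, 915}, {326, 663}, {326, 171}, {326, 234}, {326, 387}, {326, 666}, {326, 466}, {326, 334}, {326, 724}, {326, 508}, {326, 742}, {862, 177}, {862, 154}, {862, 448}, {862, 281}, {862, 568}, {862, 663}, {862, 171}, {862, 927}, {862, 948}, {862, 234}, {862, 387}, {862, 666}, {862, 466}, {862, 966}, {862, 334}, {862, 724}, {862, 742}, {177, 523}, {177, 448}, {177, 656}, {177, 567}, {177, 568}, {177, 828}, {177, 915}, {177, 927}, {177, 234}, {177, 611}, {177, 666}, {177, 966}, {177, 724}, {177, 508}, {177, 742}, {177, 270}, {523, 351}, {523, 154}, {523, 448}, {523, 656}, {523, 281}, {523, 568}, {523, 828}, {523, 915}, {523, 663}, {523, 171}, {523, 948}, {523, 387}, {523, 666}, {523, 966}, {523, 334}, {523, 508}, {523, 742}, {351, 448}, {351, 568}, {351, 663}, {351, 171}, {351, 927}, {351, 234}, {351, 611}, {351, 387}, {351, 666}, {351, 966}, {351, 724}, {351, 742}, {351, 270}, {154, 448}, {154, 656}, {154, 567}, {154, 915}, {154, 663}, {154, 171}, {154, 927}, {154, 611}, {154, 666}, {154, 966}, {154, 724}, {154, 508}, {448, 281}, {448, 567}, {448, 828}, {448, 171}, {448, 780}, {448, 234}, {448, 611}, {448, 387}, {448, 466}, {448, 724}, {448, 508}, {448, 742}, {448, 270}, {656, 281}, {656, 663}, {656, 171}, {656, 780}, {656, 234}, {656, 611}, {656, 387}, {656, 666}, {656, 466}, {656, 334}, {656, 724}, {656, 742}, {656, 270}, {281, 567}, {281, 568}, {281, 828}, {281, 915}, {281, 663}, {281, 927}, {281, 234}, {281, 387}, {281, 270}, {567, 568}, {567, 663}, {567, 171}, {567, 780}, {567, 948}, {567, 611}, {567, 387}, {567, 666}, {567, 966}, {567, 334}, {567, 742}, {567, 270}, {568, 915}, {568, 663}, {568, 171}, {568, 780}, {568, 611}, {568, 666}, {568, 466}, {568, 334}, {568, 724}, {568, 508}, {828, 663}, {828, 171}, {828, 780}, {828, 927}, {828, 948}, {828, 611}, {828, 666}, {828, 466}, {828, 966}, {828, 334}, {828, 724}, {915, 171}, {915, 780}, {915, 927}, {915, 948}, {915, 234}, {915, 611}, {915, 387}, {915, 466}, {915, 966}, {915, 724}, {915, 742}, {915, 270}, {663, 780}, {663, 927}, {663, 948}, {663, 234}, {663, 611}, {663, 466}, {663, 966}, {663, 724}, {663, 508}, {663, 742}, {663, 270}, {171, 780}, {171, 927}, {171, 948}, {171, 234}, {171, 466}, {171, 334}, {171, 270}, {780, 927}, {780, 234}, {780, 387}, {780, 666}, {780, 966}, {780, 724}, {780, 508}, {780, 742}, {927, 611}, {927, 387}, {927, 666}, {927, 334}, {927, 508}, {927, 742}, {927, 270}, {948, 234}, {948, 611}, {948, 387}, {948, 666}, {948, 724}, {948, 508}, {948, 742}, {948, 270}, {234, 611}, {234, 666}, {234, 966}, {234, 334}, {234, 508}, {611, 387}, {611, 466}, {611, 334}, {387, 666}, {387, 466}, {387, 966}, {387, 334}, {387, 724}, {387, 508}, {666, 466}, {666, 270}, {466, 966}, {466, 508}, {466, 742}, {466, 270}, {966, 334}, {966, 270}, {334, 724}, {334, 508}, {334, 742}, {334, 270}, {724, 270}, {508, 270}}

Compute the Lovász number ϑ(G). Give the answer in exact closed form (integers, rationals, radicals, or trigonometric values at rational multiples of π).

8

N(567) = {989, 566, 405, 631, 326, 177, 154, 448, 281, 568, 663, 171, 780, 948, 611, 387, 666, 966, 334, 742, 270}, |N(567)| = 21.
N(780) = {759, 276, 989, 566, 218, 448, 656, 567, 568, 828, 915, 663, 171, 927, 234, 387, 666, 966, 724, 508, 742}, |N(780)| = 21.
N(234) = {276, 989, 405, 631, 326, 862, 177, 351, 448, 656, 281, 915, 663, 171, 780, 948, 611, 666, 966, 334, 508}, |N(234)| = 21.
Vertex 631 has 21 neighbors: 759, 276, 989, 177, 351, 154, 656, 281, 567, 568, 828, 171, 927, 948, 234, 387, 466, 966, 724, 508, 742.
G on 36 vertices is 21-regular; Kneser-type, 2-subsets of [9].
A has 3 distinct eigenvalues ≈ [21.0, 1.0, -6.0].
ϑ = −N·λ_min/(λ_max−λ_min) = −36·(-6)/(21−(-6)) = 8.
≈ 8.0000000 (to 7 d.p.).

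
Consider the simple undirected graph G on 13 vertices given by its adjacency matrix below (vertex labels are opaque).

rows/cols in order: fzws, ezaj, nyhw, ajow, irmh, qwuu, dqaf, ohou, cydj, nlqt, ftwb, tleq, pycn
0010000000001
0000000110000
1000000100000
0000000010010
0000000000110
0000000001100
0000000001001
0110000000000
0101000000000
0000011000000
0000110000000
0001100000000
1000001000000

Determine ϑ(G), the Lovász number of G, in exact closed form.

13*cos(pi/13)/(cos(pi/13) + 1)

Vertex cydj has 2 neighbors: ezaj, ajow.
Vertex dqaf has 2 neighbors: nlqt, pycn.
deg(pycn) = 2; N(pycn) = {fzws, dqaf}.
N(nlqt) = {qwuu, dqaf}, |N(nlqt)| = 2.
13-vertex 2-regular graph: connected 2-regular on 13 ⇒ C_{13}.
A has 7 distinct eigenvalues ≈ [2.0, 1.771, 1.136, 0.241, -0.709, -1.497, -1.942].
Lovász (edge-transitive): ϑ = −13·(-2*cos(pi/13))/((2)−(-2*cos(pi/13))) = 13*cos(pi/13)/(cos(pi/13) + 1).
= 6.4041686… (decimal).
Lovász sandwich 6 ≤ 13*cos(pi/13)/(cos(pi/13) + 1) ≤ 7: both strict.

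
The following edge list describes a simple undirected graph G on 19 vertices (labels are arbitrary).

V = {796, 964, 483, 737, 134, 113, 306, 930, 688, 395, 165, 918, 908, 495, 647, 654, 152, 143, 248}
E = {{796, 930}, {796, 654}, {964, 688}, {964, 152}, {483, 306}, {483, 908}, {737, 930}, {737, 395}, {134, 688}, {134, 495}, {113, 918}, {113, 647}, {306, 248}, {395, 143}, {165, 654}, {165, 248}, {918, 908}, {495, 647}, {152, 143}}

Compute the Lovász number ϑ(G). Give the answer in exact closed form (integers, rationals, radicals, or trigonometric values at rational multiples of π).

19*cos(pi/19)/(cos(pi/19) + 1)

deg(134) = 2; N(134) = {688, 495}.
deg(918) = 2; N(918) = {113, 908}.
Vertex 165 has 2 neighbors: 654, 248.
Vertex 688 has 2 neighbors: 964, 134.
Regular of degree 2 on 19 vertices: the odd cycle C_{19}.
Distinct eigenvalues (to 5 d.p.): [2.0, 1.89163, 1.57828, 1.0939, 0.49097, -0.16516, -0.80339, -1.35456, -1.75895, -1.97272].
λ_max=2, λ_min=-2*cos(pi/19); ϑ = −19·λ_min/(λ_max−λ_min) = 19*cos(pi/19)/(cos(pi/19) + 1).
ϑ(G) ≈ 9.4348.
α=9, χ(Ḡ)=10; ϑ=19*cos(pi/19)/(cos(pi/19) + 1) lies between (both strict).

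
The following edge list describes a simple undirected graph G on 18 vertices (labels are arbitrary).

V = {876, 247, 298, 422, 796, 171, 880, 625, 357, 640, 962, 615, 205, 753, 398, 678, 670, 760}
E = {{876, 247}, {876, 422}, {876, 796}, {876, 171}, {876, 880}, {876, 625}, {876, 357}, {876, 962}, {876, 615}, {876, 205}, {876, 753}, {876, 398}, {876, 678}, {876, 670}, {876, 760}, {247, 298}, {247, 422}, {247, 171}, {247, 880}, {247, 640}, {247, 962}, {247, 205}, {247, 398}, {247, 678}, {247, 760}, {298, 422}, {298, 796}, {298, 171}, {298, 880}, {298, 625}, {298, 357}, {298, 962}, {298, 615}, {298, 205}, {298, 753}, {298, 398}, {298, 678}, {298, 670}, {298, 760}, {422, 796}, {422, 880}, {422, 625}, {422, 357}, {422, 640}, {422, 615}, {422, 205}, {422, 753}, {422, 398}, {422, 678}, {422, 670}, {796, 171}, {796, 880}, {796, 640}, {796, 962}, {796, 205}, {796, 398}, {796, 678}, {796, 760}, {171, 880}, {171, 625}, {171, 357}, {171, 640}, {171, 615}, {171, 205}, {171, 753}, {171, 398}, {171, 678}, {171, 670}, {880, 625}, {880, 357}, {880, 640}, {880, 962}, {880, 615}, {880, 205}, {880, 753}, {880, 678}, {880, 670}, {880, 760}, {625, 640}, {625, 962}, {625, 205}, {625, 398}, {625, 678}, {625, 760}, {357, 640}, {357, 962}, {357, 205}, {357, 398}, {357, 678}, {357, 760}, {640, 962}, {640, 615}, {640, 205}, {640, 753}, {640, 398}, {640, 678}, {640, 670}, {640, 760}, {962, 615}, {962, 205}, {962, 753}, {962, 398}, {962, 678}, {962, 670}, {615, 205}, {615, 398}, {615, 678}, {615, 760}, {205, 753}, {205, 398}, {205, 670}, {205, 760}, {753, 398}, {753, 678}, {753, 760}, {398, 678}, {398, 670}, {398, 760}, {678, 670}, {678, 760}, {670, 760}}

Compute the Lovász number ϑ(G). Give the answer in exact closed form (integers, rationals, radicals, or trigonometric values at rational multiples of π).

Vertex 398 has 16 neighbors: 876, 247, 298, 422, 796, 171, 625, 357, 640, 962, 615, 205, 753, 678, 670, 760.
deg(678) = 16; N(678) = {876, 247, 298, 422, 796, 171, 880, 625, 357, 640, 962, 615, 753, 398, 670, 760}.
N(796) = {876, 298, 422, 171, 880, 640, 962, 205, 398, 678, 760}, |N(796)| = 11.
N(876) = {247, 422, 796, 171, 880, 625, 357, 962, 615, 205, 753, 398, 678, 670, 760}, |N(876)| = 15.
5 parts of sizes [7, 4, 3, 2, 2]; α(G) = 7 = ϑ (perfect).
ϑ(G) ≈ 7.0000000.
Sandwich: α(G)=7 ≤ ϑ(G)=7 ≤ χ(Ḡ)=7 (collapsed).

7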